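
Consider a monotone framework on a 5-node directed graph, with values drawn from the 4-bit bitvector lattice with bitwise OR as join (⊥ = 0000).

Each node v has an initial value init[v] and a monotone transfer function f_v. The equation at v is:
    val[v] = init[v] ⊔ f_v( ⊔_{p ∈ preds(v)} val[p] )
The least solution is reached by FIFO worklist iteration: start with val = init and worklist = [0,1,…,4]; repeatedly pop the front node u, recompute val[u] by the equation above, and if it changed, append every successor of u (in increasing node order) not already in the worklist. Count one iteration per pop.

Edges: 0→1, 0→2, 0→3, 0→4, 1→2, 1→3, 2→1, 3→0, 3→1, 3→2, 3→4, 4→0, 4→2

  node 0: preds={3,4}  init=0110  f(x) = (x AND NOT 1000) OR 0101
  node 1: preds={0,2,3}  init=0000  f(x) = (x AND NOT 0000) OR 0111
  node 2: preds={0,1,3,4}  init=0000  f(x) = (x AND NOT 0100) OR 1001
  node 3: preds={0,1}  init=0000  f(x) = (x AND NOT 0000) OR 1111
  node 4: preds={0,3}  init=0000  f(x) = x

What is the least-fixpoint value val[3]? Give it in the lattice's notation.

Trace (9 dequeues):
  [1] u=0 | in 0000 | out 0111 | prev 0110 | push {}
  [2] u=1 | in 0111 | out 0111 | prev 0000 | push {}
  [3] u=2 | in 0111 | out 1011 | prev 0000 | push {1}
  [4] u=3 | in 0111 | out 1111 | prev 0000 | push {0,2}
  [5] u=4 | in 1111 | out 1111 | prev 0000 | push {}
  [6] u=1 | in 1111 | out 1111 | prev 0111 | push {3}
  [7] u=0 | in 1111 | out 0111 | ==
  [8] u=2 | in 1111 | out 1011 | ==
  [9] u=3 | in 1111 | out 1111 | ==

Converged values:
  [0] 0111
  [1] 1111
  [2] 1011
  [3] 1111
  [4] 1111

1111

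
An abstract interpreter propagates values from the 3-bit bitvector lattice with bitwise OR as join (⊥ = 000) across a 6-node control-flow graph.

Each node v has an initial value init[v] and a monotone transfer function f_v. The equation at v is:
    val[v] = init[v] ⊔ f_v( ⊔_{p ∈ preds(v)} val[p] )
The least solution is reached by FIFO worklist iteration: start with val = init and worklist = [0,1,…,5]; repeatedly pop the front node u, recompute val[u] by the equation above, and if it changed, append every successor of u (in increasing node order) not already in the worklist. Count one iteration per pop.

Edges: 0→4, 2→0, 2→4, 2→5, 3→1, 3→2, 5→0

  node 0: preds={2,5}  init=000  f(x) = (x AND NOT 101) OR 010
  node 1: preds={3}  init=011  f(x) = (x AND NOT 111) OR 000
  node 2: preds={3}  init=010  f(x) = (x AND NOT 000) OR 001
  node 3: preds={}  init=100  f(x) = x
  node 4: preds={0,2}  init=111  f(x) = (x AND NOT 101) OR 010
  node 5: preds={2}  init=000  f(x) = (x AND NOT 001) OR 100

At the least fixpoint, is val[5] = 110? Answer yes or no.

Iteration log — 7 steps:
  step 1. node 0  ⊔preds=010  new=010  old=000  +wl: 
  step 2. node 1  ⊔preds=100  new=011  stable
  step 3. node 2  ⊔preds=100  new=111  old=010  +wl: 0
  step 4. node 3  ⊔preds=000  new=100  stable
  step 5. node 4  ⊔preds=111  new=111  stable
  step 6. node 5  ⊔preds=111  new=110  old=000  +wl: 
  step 7. node 0  ⊔preds=111  new=010  stable

Least fixpoint reached:
  node 0: 010
  node 1: 011
  node 2: 111
  node 3: 100
  node 4: 111
  node 5: 110

yes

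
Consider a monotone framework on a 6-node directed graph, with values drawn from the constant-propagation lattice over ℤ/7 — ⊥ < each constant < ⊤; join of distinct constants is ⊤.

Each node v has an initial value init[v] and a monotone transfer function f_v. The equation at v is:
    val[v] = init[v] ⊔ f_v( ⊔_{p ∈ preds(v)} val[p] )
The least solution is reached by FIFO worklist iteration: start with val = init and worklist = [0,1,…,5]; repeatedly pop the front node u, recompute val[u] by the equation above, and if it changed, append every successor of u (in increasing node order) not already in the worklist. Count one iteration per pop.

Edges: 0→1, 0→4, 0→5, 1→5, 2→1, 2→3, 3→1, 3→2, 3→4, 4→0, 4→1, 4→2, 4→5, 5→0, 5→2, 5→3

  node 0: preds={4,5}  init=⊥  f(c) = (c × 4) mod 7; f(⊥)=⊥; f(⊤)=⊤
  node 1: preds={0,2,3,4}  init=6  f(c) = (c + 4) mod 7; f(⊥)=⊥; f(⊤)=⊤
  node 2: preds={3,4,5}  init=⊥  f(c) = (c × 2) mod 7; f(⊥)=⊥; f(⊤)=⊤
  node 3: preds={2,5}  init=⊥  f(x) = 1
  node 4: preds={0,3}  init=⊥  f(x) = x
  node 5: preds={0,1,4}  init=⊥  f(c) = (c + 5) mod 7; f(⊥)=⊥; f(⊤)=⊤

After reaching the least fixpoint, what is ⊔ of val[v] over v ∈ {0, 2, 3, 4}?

⊤

Trace (17 dequeues):
  [1] u=0 | in ⊥ | out ⊥ | ==
  [2] u=1 | in ⊥ | out 6 | ==
  [3] u=2 | in ⊥ | out ⊥ | ==
  [4] u=3 | in ⊥ | out 1 | prev ⊥ | push {1,2}
  [5] u=4 | in 1 | out 1 | prev ⊥ | push {0}
  [6] u=5 | in ⊤ | out ⊤ | prev ⊥ | push {3}
  [7] u=1 | in 1 | out ⊤ | prev 6 | push {5}
  [8] u=2 | in ⊤ | out ⊤ | prev ⊥ | push {1}
  [9] u=0 | in ⊤ | out ⊤ | prev ⊥ | push {4}
  [10] u=3 | in ⊤ | out 1 | ==
  [11] u=5 | in ⊤ | out ⊤ | ==
  [12] u=1 | in ⊤ | out ⊤ | ==
  [13] u=4 | in ⊤ | out ⊤ | prev 1 | push {0,1,2,5}
  [14] u=0 | in ⊤ | out ⊤ | ==
  [15] u=1 | in ⊤ | out ⊤ | ==
  [16] u=2 | in ⊤ | out ⊤ | ==
  [17] u=5 | in ⊤ | out ⊤ | ==

Converged values:
  [0] ⊤
  [1] ⊤
  [2] ⊤
  [3] 1
  [4] ⊤
  [5] ⊤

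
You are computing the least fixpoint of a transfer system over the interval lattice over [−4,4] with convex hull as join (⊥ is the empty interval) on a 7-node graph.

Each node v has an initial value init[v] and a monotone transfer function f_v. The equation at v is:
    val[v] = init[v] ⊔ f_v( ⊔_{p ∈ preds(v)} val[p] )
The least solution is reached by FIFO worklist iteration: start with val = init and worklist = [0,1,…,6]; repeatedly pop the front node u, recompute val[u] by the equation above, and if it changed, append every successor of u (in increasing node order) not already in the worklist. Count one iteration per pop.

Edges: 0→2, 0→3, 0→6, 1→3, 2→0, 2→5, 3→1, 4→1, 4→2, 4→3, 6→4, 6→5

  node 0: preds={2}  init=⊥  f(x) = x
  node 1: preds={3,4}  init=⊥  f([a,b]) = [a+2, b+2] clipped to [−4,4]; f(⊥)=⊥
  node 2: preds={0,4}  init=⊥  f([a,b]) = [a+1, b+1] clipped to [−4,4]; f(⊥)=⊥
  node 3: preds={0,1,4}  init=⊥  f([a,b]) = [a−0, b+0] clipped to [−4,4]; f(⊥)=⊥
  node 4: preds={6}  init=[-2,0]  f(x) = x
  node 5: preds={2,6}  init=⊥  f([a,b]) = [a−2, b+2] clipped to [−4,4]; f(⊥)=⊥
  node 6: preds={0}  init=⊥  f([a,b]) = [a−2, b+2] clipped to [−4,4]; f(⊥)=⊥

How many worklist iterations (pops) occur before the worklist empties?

Worklist (38 pops):
  #1 pop 0: in=⊥ → ⊥ (no change)
  #2 pop 1: in=[-2,0] → [0,2] (was ⊥); enqueue []
  #3 pop 2: in=[-2,0] → [-1,1] (was ⊥); enqueue [0]
  #4 pop 3: in=[-2,2] → [-2,2] (was ⊥); enqueue [1]
  #5 pop 4: in=⊥ → [-2,0] (no change)
  #6 pop 5: in=[-1,1] → [-3,3] (was ⊥); enqueue []
  #7 pop 6: in=⊥ → ⊥ (no change)
  #8 pop 0: in=[-1,1] → [-1,1] (was ⊥); enqueue [2,3,6]
  #9 pop 1: in=[-2,2] → [0,4] (was [0,2]); enqueue []
  #10 pop 2: in=[-2,1] → [-1,2] (was [-1,1]); enqueue [0,5]
  #11 pop 3: in=[-2,4] → [-2,4] (was [-2,2]); enqueue [1]
  #12 pop 6: in=[-1,1] → [-3,3] (was ⊥); enqueue [4]
  #13 pop 0: in=[-1,2] → [-1,2] (was [-1,1]); enqueue [2,3,6]
  #14 pop 5: in=[-3,3] → [-4,4] (was [-3,3]); enqueue []
  #15 pop 1: in=[-2,4] → [0,4] (no change)
  #16 pop 4: in=[-3,3] → [-3,3] (was [-2,0]); enqueue [1]
  #17 pop 2: in=[-3,3] → [-2,4] (was [-1,2]); enqueue [0,5]
  #18 pop 3: in=[-3,4] → [-3,4] (was [-2,4]); enqueue []
  #19 pop 6: in=[-1,2] → [-3,4] (was [-3,3]); enqueue [4]
  #20 pop 1: in=[-3,4] → [-1,4] (was [0,4]); enqueue [3]
  #21 pop 0: in=[-2,4] → [-2,4] (was [-1,2]); enqueue [2,6]
  #22 pop 5: in=[-3,4] → [-4,4] (no change)
  #23 pop 4: in=[-3,4] → [-3,4] (was [-3,3]); enqueue [1]
  #24 pop 3: in=[-3,4] → [-3,4] (no change)
  #25 pop 2: in=[-3,4] → [-2,4] (no change)
  #26 pop 6: in=[-2,4] → [-4,4] (was [-3,4]); enqueue [4,5]
  #27 pop 1: in=[-3,4] → [-1,4] (no change)
  #28 pop 4: in=[-4,4] → [-4,4] (was [-3,4]); enqueue [1,2,3]
  #29 pop 5: in=[-4,4] → [-4,4] (no change)
  #30 pop 1: in=[-4,4] → [-2,4] (was [-1,4]); enqueue []
  #31 pop 2: in=[-4,4] → [-3,4] (was [-2,4]); enqueue [0,5]
  #32 pop 3: in=[-4,4] → [-4,4] (was [-3,4]); enqueue [1]
  #33 pop 0: in=[-3,4] → [-3,4] (was [-2,4]); enqueue [2,3,6]
  #34 pop 5: in=[-4,4] → [-4,4] (no change)
  #35 pop 1: in=[-4,4] → [-2,4] (no change)
  #36 pop 2: in=[-4,4] → [-3,4] (no change)
  #37 pop 3: in=[-4,4] → [-4,4] (no change)
  #38 pop 6: in=[-3,4] → [-4,4] (no change)

Fixpoint:
  val[0] = [-3,4]
  val[1] = [-2,4]
  val[2] = [-3,4]
  val[3] = [-4,4]
  val[4] = [-4,4]
  val[5] = [-4,4]
  val[6] = [-4,4]

38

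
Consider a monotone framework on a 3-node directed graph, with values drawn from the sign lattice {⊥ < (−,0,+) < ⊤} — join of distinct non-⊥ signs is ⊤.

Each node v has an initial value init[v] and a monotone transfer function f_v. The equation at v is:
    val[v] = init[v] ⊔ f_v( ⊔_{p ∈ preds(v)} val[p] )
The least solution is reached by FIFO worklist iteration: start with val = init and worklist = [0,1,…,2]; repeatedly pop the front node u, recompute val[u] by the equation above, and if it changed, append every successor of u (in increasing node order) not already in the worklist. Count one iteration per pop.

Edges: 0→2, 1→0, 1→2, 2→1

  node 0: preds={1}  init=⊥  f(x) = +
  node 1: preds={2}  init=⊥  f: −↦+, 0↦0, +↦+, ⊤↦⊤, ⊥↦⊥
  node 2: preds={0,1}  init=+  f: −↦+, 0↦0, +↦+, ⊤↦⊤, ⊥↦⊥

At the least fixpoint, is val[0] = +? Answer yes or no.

yes

Trace (4 dequeues):
  [1] u=0 | in ⊥ | out + | prev ⊥ | push {}
  [2] u=1 | in + | out + | prev ⊥ | push {0}
  [3] u=2 | in + | out + | ==
  [4] u=0 | in + | out + | ==

Converged values:
  [0] +
  [1] +
  [2] +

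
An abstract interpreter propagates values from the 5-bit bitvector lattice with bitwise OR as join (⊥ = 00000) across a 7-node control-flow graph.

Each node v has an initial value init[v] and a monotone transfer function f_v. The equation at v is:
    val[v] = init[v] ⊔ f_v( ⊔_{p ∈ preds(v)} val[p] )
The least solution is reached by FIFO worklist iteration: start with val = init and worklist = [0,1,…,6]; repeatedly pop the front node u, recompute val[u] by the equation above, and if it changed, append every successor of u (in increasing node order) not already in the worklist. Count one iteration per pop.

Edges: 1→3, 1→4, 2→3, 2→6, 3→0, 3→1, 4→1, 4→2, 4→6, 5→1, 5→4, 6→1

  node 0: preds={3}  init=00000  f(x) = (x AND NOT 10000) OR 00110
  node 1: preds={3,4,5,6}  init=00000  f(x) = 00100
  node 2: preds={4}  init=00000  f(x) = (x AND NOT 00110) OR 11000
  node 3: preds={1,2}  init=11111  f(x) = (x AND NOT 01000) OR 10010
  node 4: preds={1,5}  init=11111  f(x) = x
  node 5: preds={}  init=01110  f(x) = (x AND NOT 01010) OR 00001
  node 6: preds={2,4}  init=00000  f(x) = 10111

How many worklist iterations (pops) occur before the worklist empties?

Worklist (9 pops):
  #1 pop 0: in=11111 → 01111 (was 00000); enqueue []
  #2 pop 1: in=11111 → 00100 (was 00000); enqueue []
  #3 pop 2: in=11111 → 11001 (was 00000); enqueue []
  #4 pop 3: in=11101 → 11111 (no change)
  #5 pop 4: in=01110 → 11111 (no change)
  #6 pop 5: in=00000 → 01111 (was 01110); enqueue [1,4]
  #7 pop 6: in=11111 → 10111 (was 00000); enqueue []
  #8 pop 1: in=11111 → 00100 (no change)
  #9 pop 4: in=01111 → 11111 (no change)

Fixpoint:
  val[0] = 01111
  val[1] = 00100
  val[2] = 11001
  val[3] = 11111
  val[4] = 11111
  val[5] = 01111
  val[6] = 10111

9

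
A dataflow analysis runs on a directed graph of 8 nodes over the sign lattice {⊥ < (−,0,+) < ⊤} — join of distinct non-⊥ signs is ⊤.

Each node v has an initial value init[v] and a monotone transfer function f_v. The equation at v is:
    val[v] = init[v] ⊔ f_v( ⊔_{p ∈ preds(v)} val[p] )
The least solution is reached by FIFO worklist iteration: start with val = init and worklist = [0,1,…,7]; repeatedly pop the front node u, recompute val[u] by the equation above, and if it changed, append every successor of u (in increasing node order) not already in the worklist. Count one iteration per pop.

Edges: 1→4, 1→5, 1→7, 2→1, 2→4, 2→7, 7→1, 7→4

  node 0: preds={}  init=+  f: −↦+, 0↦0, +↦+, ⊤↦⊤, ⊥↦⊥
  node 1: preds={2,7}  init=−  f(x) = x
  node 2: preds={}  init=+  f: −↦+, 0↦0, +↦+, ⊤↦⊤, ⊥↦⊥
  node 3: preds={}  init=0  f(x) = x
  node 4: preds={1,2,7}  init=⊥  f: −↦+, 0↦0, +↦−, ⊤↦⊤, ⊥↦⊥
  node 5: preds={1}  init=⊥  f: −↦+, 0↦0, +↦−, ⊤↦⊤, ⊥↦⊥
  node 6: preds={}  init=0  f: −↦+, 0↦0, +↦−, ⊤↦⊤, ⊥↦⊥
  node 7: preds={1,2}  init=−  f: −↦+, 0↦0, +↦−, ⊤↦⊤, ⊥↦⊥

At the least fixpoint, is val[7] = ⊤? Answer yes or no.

yes

Trace (10 dequeues):
  [1] u=0 | in ⊥ | out + | ==
  [2] u=1 | in ⊤ | out ⊤ | prev − | push {}
  [3] u=2 | in ⊥ | out + | ==
  [4] u=3 | in ⊥ | out 0 | ==
  [5] u=4 | in ⊤ | out ⊤ | prev ⊥ | push {}
  [6] u=5 | in ⊤ | out ⊤ | prev ⊥ | push {}
  [7] u=6 | in ⊥ | out 0 | ==
  [8] u=7 | in ⊤ | out ⊤ | prev − | push {1,4}
  [9] u=1 | in ⊤ | out ⊤ | ==
  [10] u=4 | in ⊤ | out ⊤ | ==

Converged values:
  [0] +
  [1] ⊤
  [2] +
  [3] 0
  [4] ⊤
  [5] ⊤
  [6] 0
  [7] ⊤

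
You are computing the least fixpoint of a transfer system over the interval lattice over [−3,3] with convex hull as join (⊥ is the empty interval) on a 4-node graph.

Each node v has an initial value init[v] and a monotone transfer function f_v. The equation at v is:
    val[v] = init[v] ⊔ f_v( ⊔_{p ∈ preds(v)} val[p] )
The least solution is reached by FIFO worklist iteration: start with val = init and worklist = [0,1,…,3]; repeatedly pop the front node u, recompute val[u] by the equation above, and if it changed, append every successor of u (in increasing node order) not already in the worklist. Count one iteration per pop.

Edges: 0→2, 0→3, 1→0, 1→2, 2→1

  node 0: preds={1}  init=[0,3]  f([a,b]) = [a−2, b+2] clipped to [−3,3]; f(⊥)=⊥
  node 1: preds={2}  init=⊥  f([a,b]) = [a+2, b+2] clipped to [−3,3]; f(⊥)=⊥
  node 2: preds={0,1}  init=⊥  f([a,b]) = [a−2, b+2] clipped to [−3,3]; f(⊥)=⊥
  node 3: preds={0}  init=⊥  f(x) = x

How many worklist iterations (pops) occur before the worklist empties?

Worklist (12 pops):
  #1 pop 0: in=⊥ → [0,3] (no change)
  #2 pop 1: in=⊥ → ⊥ (no change)
  #3 pop 2: in=[0,3] → [-2,3] (was ⊥); enqueue [1]
  #4 pop 3: in=[0,3] → [0,3] (was ⊥); enqueue []
  #5 pop 1: in=[-2,3] → [0,3] (was ⊥); enqueue [0,2]
  #6 pop 0: in=[0,3] → [-2,3] (was [0,3]); enqueue [3]
  #7 pop 2: in=[-2,3] → [-3,3] (was [-2,3]); enqueue [1]
  #8 pop 3: in=[-2,3] → [-2,3] (was [0,3]); enqueue []
  #9 pop 1: in=[-3,3] → [-1,3] (was [0,3]); enqueue [0,2]
  #10 pop 0: in=[-1,3] → [-3,3] (was [-2,3]); enqueue [3]
  #11 pop 2: in=[-3,3] → [-3,3] (no change)
  #12 pop 3: in=[-3,3] → [-3,3] (was [-2,3]); enqueue []

Fixpoint:
  val[0] = [-3,3]
  val[1] = [-1,3]
  val[2] = [-3,3]
  val[3] = [-3,3]

12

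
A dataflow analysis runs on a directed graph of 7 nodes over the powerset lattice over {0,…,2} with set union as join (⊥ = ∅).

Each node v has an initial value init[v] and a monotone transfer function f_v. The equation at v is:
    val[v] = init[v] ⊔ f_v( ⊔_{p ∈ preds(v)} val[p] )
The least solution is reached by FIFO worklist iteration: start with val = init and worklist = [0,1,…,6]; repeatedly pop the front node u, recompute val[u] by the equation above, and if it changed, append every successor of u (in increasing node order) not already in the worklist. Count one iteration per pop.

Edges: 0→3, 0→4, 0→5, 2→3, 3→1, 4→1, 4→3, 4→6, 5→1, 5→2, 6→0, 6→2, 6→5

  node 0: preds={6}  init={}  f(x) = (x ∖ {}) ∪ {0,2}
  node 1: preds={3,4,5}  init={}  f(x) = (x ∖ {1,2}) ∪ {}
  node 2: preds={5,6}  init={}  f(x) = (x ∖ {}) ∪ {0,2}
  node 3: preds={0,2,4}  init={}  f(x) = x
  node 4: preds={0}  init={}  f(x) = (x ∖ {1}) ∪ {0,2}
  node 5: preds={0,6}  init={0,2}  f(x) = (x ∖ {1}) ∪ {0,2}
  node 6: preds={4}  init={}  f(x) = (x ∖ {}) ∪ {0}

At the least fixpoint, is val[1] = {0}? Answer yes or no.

Iteration log — 12 steps:
  step 1. node 0  ⊔preds={}  new={0,2}  old={}  +wl: 
  step 2. node 1  ⊔preds={0,2}  new={0}  old={}  +wl: 
  step 3. node 2  ⊔preds={0,2}  new={0,2}  old={}  +wl: 
  step 4. node 3  ⊔preds={0,2}  new={0,2}  old={}  +wl: 1
  step 5. node 4  ⊔preds={0,2}  new={0,2}  old={}  +wl: 3
  step 6. node 5  ⊔preds={0,2}  new={0,2}  stable
  step 7. node 6  ⊔preds={0,2}  new={0,2}  old={}  +wl: 0,2,5
  step 8. node 1  ⊔preds={0,2}  new={0}  stable
  step 9. node 3  ⊔preds={0,2}  new={0,2}  stable
  step 10. node 0  ⊔preds={0,2}  new={0,2}  stable
  step 11. node 2  ⊔preds={0,2}  new={0,2}  stable
  step 12. node 5  ⊔preds={0,2}  new={0,2}  stable

Least fixpoint reached:
  node 0: {0,2}
  node 1: {0}
  node 2: {0,2}
  node 3: {0,2}
  node 4: {0,2}
  node 5: {0,2}
  node 6: {0,2}

yes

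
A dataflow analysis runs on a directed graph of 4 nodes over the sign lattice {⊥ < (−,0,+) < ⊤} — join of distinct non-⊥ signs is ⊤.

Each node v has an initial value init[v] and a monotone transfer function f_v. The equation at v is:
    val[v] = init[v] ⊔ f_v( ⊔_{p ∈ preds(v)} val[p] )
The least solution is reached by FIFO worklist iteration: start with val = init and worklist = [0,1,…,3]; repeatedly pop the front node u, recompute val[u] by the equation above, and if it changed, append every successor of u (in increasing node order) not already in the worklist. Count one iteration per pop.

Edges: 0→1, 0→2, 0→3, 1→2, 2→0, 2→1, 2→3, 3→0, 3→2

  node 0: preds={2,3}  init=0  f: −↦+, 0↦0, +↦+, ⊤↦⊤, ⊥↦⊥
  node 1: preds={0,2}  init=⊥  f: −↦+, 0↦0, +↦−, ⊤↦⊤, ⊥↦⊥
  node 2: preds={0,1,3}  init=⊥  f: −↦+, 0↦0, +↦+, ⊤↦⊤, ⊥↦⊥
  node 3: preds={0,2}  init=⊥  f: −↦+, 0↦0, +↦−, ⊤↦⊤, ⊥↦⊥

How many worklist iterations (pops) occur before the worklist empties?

Worklist (7 pops):
  #1 pop 0: in=⊥ → 0 (no change)
  #2 pop 1: in=0 → 0 (was ⊥); enqueue []
  #3 pop 2: in=0 → 0 (was ⊥); enqueue [0,1]
  #4 pop 3: in=0 → 0 (was ⊥); enqueue [2]
  #5 pop 0: in=0 → 0 (no change)
  #6 pop 1: in=0 → 0 (no change)
  #7 pop 2: in=0 → 0 (no change)

Fixpoint:
  val[0] = 0
  val[1] = 0
  val[2] = 0
  val[3] = 0

7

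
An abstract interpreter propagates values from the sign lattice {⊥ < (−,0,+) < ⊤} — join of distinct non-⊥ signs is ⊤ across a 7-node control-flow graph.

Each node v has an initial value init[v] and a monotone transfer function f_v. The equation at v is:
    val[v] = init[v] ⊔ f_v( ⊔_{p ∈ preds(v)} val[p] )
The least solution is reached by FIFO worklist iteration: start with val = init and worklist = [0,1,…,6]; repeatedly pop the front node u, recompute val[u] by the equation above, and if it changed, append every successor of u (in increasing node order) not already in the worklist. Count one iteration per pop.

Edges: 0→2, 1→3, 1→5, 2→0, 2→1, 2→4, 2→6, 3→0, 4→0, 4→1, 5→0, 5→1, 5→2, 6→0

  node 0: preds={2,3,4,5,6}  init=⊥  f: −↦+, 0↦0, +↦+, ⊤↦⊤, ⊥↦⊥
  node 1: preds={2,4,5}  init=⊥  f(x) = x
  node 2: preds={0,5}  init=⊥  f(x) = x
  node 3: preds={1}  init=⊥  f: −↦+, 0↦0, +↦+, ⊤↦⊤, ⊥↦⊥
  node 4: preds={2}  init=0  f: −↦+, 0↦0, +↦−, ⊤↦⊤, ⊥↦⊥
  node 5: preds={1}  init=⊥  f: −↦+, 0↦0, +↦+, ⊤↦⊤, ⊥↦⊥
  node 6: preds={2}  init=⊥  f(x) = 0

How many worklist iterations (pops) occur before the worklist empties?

Worklist (10 pops):
  #1 pop 0: in=0 → 0 (was ⊥); enqueue []
  #2 pop 1: in=0 → 0 (was ⊥); enqueue []
  #3 pop 2: in=0 → 0 (was ⊥); enqueue [0,1]
  #4 pop 3: in=0 → 0 (was ⊥); enqueue []
  #5 pop 4: in=0 → 0 (no change)
  #6 pop 5: in=0 → 0 (was ⊥); enqueue [2]
  #7 pop 6: in=0 → 0 (was ⊥); enqueue []
  #8 pop 0: in=0 → 0 (no change)
  #9 pop 1: in=0 → 0 (no change)
  #10 pop 2: in=0 → 0 (no change)

Fixpoint:
  val[0] = 0
  val[1] = 0
  val[2] = 0
  val[3] = 0
  val[4] = 0
  val[5] = 0
  val[6] = 0

10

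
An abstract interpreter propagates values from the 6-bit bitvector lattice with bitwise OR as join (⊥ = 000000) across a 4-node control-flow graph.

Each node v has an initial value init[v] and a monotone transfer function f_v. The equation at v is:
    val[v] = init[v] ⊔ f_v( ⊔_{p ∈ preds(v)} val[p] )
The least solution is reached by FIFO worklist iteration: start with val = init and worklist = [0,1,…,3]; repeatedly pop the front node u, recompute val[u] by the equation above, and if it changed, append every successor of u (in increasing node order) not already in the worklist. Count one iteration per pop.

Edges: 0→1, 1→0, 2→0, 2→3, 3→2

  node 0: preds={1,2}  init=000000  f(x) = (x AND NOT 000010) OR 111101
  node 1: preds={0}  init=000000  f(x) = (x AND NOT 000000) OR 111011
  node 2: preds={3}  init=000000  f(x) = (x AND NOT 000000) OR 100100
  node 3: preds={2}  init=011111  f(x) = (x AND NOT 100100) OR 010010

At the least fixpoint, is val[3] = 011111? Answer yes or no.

yes

Worklist (5 pops):
  #1 pop 0: in=000000 → 111101 (was 000000); enqueue []
  #2 pop 1: in=111101 → 111111 (was 000000); enqueue [0]
  #3 pop 2: in=011111 → 111111 (was 000000); enqueue []
  #4 pop 3: in=111111 → 011111 (no change)
  #5 pop 0: in=111111 → 111101 (no change)

Fixpoint:
  val[0] = 111101
  val[1] = 111111
  val[2] = 111111
  val[3] = 011111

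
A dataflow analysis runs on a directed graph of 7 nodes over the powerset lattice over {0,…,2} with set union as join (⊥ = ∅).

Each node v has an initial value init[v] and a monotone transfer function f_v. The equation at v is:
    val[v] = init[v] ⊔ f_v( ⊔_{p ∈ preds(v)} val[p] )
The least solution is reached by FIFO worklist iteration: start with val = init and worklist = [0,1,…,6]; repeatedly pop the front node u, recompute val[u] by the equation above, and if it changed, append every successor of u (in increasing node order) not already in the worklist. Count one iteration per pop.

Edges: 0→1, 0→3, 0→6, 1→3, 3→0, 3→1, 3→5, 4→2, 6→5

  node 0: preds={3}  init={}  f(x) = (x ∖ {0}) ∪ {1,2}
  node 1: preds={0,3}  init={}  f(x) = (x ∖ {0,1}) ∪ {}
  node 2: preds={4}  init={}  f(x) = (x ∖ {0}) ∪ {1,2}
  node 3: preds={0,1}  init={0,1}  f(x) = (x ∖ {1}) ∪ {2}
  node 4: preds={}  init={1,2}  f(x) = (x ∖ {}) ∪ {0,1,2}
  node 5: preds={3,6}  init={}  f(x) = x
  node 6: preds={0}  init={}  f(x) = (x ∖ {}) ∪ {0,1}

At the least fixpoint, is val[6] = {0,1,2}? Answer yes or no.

Worklist (11 pops):
  #1 pop 0: in={0,1} → {1,2} (was {}); enqueue []
  #2 pop 1: in={0,1,2} → {2} (was {}); enqueue []
  #3 pop 2: in={1,2} → {1,2} (was {}); enqueue []
  #4 pop 3: in={1,2} → {0,1,2} (was {0,1}); enqueue [0,1]
  #5 pop 4: in={} → {0,1,2} (was {1,2}); enqueue [2]
  #6 pop 5: in={0,1,2} → {0,1,2} (was {}); enqueue []
  #7 pop 6: in={1,2} → {0,1,2} (was {}); enqueue [5]
  #8 pop 0: in={0,1,2} → {1,2} (no change)
  #9 pop 1: in={0,1,2} → {2} (no change)
  #10 pop 2: in={0,1,2} → {1,2} (no change)
  #11 pop 5: in={0,1,2} → {0,1,2} (no change)

Fixpoint:
  val[0] = {1,2}
  val[1] = {2}
  val[2] = {1,2}
  val[3] = {0,1,2}
  val[4] = {0,1,2}
  val[5] = {0,1,2}
  val[6] = {0,1,2}

yes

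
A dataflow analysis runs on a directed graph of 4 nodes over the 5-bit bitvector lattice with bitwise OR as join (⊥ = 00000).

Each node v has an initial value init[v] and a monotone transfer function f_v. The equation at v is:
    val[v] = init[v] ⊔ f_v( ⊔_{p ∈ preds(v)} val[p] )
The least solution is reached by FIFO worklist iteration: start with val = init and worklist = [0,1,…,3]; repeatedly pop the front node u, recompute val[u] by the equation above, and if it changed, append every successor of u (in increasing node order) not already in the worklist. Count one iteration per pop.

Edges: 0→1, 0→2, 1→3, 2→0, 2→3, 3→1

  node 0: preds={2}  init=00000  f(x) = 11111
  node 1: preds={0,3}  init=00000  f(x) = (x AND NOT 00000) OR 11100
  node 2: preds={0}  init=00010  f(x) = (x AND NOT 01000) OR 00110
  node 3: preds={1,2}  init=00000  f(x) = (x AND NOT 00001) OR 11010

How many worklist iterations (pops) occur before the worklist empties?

6

Trace (6 dequeues):
  [1] u=0 | in 00010 | out 11111 | prev 00000 | push {}
  [2] u=1 | in 11111 | out 11111 | prev 00000 | push {}
  [3] u=2 | in 11111 | out 10111 | prev 00010 | push {0}
  [4] u=3 | in 11111 | out 11110 | prev 00000 | push {1}
  [5] u=0 | in 10111 | out 11111 | ==
  [6] u=1 | in 11111 | out 11111 | ==

Converged values:
  [0] 11111
  [1] 11111
  [2] 10111
  [3] 11110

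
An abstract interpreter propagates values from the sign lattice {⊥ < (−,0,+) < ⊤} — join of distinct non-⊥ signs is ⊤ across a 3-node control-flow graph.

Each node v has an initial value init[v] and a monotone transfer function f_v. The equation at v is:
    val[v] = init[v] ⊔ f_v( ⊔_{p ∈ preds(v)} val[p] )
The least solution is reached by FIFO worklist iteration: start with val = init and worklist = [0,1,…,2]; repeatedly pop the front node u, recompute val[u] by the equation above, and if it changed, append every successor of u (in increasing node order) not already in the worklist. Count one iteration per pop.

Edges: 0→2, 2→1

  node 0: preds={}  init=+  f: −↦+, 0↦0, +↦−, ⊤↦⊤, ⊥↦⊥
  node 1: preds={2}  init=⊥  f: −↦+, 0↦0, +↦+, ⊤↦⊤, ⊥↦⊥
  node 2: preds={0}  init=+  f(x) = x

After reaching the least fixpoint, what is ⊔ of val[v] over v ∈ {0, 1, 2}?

+

Trace (3 dequeues):
  [1] u=0 | in ⊥ | out + | ==
  [2] u=1 | in + | out + | prev ⊥ | push {}
  [3] u=2 | in + | out + | ==

Converged values:
  [0] +
  [1] +
  [2] +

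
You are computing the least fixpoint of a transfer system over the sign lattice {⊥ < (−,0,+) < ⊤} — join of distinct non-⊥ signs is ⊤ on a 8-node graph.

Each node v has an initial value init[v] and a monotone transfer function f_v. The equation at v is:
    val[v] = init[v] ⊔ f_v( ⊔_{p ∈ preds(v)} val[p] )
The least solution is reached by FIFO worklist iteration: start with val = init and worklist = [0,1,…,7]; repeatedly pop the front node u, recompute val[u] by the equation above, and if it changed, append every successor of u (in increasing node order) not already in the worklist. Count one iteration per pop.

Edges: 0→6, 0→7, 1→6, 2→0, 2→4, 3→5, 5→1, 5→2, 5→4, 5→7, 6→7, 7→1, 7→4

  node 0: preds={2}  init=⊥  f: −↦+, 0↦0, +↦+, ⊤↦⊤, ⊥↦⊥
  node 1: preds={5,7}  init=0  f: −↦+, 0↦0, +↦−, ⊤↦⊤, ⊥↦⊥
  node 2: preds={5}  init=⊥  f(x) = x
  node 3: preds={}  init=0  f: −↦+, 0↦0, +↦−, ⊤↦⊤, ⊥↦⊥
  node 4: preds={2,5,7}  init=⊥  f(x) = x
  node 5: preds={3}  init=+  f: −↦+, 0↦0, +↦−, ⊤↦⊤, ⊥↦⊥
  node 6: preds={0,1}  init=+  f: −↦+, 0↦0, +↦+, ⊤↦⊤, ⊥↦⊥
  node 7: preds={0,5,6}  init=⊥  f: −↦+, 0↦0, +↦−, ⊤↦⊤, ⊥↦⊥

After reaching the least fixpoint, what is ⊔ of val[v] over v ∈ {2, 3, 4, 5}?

⊤

Iteration log — 17 steps:
  step 1. node 0  ⊔preds=⊥  new=⊥  stable
  step 2. node 1  ⊔preds=+  new=⊤  old=0  +wl: 
  step 3. node 2  ⊔preds=+  new=+  old=⊥  +wl: 0
  step 4. node 3  ⊔preds=⊥  new=0  stable
  step 5. node 4  ⊔preds=+  new=+  old=⊥  +wl: 
  step 6. node 5  ⊔preds=0  new=⊤  old=+  +wl: 1,2,4
  step 7. node 6  ⊔preds=⊤  new=⊤  old=+  +wl: 
  step 8. node 7  ⊔preds=⊤  new=⊤  old=⊥  +wl: 
  step 9. node 0  ⊔preds=+  new=+  old=⊥  +wl: 6,7
  step 10. node 1  ⊔preds=⊤  new=⊤  stable
  step 11. node 2  ⊔preds=⊤  new=⊤  old=+  +wl: 0
  step 12. node 4  ⊔preds=⊤  new=⊤  old=+  +wl: 
  step 13. node 6  ⊔preds=⊤  new=⊤  stable
  step 14. node 7  ⊔preds=⊤  new=⊤  stable
  step 15. node 0  ⊔preds=⊤  new=⊤  old=+  +wl: 6,7
  step 16. node 6  ⊔preds=⊤  new=⊤  stable
  step 17. node 7  ⊔preds=⊤  new=⊤  stable

Least fixpoint reached:
  node 0: ⊤
  node 1: ⊤
  node 2: ⊤
  node 3: 0
  node 4: ⊤
  node 5: ⊤
  node 6: ⊤
  node 7: ⊤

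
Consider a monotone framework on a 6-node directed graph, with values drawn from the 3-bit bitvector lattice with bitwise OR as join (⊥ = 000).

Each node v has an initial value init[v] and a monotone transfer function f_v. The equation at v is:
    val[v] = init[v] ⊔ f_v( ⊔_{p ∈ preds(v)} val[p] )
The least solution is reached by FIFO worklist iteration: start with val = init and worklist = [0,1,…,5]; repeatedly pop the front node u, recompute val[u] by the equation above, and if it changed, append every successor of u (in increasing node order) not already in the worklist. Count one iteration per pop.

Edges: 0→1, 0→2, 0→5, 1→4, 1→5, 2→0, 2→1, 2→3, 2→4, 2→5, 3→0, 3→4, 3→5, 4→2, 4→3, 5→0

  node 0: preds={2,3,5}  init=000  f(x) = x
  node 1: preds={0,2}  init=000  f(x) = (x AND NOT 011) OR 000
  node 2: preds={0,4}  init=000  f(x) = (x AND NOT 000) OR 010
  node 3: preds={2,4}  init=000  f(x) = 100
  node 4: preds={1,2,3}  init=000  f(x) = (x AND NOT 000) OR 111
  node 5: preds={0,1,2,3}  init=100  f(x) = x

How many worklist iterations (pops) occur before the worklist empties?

16

Trace (16 dequeues):
  [1] u=0 | in 100 | out 100 | prev 000 | push {}
  [2] u=1 | in 100 | out 100 | prev 000 | push {}
  [3] u=2 | in 100 | out 110 | prev 000 | push {0,1}
  [4] u=3 | in 110 | out 100 | prev 000 | push {}
  [5] u=4 | in 110 | out 111 | prev 000 | push {2,3}
  [6] u=5 | in 110 | out 110 | prev 100 | push {}
  [7] u=0 | in 110 | out 110 | prev 100 | push {5}
  [8] u=1 | in 110 | out 100 | ==
  [9] u=2 | in 111 | out 111 | prev 110 | push {0,1,4}
  [10] u=3 | in 111 | out 100 | ==
  [11] u=5 | in 111 | out 111 | prev 110 | push {}
  [12] u=0 | in 111 | out 111 | prev 110 | push {2,5}
  [13] u=1 | in 111 | out 100 | ==
  [14] u=4 | in 111 | out 111 | ==
  [15] u=2 | in 111 | out 111 | ==
  [16] u=5 | in 111 | out 111 | ==

Converged values:
  [0] 111
  [1] 100
  [2] 111
  [3] 100
  [4] 111
  [5] 111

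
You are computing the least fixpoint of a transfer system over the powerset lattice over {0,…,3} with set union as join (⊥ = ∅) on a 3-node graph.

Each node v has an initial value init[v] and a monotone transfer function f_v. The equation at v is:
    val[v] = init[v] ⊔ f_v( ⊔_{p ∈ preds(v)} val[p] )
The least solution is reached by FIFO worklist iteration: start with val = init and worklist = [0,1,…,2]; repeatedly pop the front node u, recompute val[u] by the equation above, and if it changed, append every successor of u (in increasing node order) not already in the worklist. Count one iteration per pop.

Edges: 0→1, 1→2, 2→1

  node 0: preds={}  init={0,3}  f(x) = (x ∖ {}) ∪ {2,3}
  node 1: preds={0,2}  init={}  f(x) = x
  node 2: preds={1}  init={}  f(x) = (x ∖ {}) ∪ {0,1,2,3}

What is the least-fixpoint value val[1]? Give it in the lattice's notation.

{0,1,2,3}

Iteration log — 5 steps:
  step 1. node 0  ⊔preds={}  new={0,2,3}  old={0,3}  +wl: 
  step 2. node 1  ⊔preds={0,2,3}  new={0,2,3}  old={}  +wl: 
  step 3. node 2  ⊔preds={0,2,3}  new={0,1,2,3}  old={}  +wl: 1
  step 4. node 1  ⊔preds={0,1,2,3}  new={0,1,2,3}  old={0,2,3}  +wl: 2
  step 5. node 2  ⊔preds={0,1,2,3}  new={0,1,2,3}  stable

Least fixpoint reached:
  node 0: {0,2,3}
  node 1: {0,1,2,3}
  node 2: {0,1,2,3}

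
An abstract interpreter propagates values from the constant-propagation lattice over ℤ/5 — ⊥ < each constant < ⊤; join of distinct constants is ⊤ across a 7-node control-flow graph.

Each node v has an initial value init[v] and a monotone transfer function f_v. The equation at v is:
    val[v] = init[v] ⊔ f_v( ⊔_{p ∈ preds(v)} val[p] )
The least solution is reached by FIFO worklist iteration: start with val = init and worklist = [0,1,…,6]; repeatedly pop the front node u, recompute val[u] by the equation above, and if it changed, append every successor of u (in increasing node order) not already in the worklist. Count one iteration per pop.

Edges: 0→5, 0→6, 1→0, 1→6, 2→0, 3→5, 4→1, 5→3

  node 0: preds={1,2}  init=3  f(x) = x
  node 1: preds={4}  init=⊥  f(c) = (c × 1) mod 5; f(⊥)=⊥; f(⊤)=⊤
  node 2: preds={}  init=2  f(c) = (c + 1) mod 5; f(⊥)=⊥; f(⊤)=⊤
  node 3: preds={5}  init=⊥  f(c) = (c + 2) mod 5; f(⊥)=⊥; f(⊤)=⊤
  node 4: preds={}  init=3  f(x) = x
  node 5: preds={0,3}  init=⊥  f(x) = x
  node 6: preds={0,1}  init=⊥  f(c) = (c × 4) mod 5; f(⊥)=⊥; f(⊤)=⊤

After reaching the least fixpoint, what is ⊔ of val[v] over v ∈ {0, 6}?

⊤

Worklist (10 pops):
  #1 pop 0: in=2 → ⊤ (was 3); enqueue []
  #2 pop 1: in=3 → 3 (was ⊥); enqueue [0]
  #3 pop 2: in=⊥ → 2 (no change)
  #4 pop 3: in=⊥ → ⊥ (no change)
  #5 pop 4: in=⊥ → 3 (no change)
  #6 pop 5: in=⊤ → ⊤ (was ⊥); enqueue [3]
  #7 pop 6: in=⊤ → ⊤ (was ⊥); enqueue []
  #8 pop 0: in=⊤ → ⊤ (no change)
  #9 pop 3: in=⊤ → ⊤ (was ⊥); enqueue [5]
  #10 pop 5: in=⊤ → ⊤ (no change)

Fixpoint:
  val[0] = ⊤
  val[1] = 3
  val[2] = 2
  val[3] = ⊤
  val[4] = 3
  val[5] = ⊤
  val[6] = ⊤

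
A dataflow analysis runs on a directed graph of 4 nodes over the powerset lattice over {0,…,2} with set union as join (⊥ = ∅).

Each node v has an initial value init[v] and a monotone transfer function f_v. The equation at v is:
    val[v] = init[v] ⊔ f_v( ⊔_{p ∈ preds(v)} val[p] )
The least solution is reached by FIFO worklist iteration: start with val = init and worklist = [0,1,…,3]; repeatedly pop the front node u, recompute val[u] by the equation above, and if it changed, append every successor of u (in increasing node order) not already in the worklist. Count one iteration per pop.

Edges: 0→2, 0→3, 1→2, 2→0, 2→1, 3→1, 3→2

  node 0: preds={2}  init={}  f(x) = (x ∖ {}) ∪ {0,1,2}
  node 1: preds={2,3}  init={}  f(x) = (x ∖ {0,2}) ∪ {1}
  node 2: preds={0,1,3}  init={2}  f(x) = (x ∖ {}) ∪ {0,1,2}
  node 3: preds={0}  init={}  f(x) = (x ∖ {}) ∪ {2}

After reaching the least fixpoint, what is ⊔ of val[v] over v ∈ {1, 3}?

Iteration log — 7 steps:
  step 1. node 0  ⊔preds={2}  new={0,1,2}  old={}  +wl: 
  step 2. node 1  ⊔preds={2}  new={1}  old={}  +wl: 
  step 3. node 2  ⊔preds={0,1,2}  new={0,1,2}  old={2}  +wl: 0,1
  step 4. node 3  ⊔preds={0,1,2}  new={0,1,2}  old={}  +wl: 2
  step 5. node 0  ⊔preds={0,1,2}  new={0,1,2}  stable
  step 6. node 1  ⊔preds={0,1,2}  new={1}  stable
  step 7. node 2  ⊔preds={0,1,2}  new={0,1,2}  stable

Least fixpoint reached:
  node 0: {0,1,2}
  node 1: {1}
  node 2: {0,1,2}
  node 3: {0,1,2}

{0,1,2}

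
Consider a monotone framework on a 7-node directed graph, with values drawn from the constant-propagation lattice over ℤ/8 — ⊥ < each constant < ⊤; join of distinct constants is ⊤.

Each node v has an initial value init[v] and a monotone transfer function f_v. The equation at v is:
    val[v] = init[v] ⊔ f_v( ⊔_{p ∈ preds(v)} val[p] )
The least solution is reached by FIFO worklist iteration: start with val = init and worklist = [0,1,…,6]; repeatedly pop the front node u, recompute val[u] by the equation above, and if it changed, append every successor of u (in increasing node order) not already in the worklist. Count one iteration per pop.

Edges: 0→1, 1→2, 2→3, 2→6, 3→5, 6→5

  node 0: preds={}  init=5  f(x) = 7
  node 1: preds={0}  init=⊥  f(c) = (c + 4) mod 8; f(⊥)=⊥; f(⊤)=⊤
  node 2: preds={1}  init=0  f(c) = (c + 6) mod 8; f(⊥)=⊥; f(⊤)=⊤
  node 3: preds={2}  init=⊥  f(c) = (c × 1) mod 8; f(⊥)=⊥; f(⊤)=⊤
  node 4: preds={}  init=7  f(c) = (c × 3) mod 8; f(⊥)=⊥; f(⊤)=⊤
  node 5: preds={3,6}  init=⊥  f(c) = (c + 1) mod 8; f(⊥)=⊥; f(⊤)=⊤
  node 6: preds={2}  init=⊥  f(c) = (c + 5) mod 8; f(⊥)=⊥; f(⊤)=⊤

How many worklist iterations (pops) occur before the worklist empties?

8

Worklist (8 pops):
  #1 pop 0: in=⊥ → ⊤ (was 5); enqueue []
  #2 pop 1: in=⊤ → ⊤ (was ⊥); enqueue []
  #3 pop 2: in=⊤ → ⊤ (was 0); enqueue []
  #4 pop 3: in=⊤ → ⊤ (was ⊥); enqueue []
  #5 pop 4: in=⊥ → 7 (no change)
  #6 pop 5: in=⊤ → ⊤ (was ⊥); enqueue []
  #7 pop 6: in=⊤ → ⊤ (was ⊥); enqueue [5]
  #8 pop 5: in=⊤ → ⊤ (no change)

Fixpoint:
  val[0] = ⊤
  val[1] = ⊤
  val[2] = ⊤
  val[3] = ⊤
  val[4] = 7
  val[5] = ⊤
  val[6] = ⊤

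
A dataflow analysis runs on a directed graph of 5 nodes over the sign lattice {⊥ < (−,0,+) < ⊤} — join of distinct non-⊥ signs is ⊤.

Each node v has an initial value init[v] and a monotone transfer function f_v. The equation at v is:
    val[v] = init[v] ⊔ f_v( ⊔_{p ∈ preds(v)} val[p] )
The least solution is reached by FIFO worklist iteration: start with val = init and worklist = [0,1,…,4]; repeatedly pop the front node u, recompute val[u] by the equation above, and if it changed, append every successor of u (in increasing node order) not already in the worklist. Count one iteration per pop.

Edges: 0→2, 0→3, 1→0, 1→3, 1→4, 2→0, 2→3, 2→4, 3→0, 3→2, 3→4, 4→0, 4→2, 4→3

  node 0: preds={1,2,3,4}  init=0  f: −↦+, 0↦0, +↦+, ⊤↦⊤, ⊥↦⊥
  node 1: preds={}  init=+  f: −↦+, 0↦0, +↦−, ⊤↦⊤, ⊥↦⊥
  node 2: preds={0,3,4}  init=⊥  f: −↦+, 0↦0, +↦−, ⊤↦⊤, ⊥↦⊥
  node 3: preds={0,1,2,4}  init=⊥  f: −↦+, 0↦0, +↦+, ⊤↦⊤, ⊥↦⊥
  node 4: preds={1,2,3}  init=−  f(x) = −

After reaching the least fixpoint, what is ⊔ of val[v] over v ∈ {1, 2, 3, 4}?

Iteration log — 7 steps:
  step 1. node 0  ⊔preds=⊤  new=⊤  old=0  +wl: 
  step 2. node 1  ⊔preds=⊥  new=+  stable
  step 3. node 2  ⊔preds=⊤  new=⊤  old=⊥  +wl: 0
  step 4. node 3  ⊔preds=⊤  new=⊤  old=⊥  +wl: 2
  step 5. node 4  ⊔preds=⊤  new=−  stable
  step 6. node 0  ⊔preds=⊤  new=⊤  stable
  step 7. node 2  ⊔preds=⊤  new=⊤  stable

Least fixpoint reached:
  node 0: ⊤
  node 1: +
  node 2: ⊤
  node 3: ⊤
  node 4: −

⊤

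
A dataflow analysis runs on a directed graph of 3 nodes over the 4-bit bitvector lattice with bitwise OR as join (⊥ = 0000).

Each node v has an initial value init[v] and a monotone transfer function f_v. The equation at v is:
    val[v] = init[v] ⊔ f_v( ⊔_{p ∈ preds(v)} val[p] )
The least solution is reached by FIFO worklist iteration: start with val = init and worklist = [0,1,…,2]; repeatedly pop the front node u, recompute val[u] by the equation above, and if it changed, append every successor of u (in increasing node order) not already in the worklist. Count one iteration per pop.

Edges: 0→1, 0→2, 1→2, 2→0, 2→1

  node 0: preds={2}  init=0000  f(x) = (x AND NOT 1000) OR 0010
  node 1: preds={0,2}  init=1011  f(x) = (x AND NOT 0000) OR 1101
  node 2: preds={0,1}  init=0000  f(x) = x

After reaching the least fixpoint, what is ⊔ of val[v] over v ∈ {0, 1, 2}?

Trace (6 dequeues):
  [1] u=0 | in 0000 | out 0010 | prev 0000 | push {}
  [2] u=1 | in 0010 | out 1111 | prev 1011 | push {}
  [3] u=2 | in 1111 | out 1111 | prev 0000 | push {0,1}
  [4] u=0 | in 1111 | out 0111 | prev 0010 | push {2}
  [5] u=1 | in 1111 | out 1111 | ==
  [6] u=2 | in 1111 | out 1111 | ==

Converged values:
  [0] 0111
  [1] 1111
  [2] 1111

1111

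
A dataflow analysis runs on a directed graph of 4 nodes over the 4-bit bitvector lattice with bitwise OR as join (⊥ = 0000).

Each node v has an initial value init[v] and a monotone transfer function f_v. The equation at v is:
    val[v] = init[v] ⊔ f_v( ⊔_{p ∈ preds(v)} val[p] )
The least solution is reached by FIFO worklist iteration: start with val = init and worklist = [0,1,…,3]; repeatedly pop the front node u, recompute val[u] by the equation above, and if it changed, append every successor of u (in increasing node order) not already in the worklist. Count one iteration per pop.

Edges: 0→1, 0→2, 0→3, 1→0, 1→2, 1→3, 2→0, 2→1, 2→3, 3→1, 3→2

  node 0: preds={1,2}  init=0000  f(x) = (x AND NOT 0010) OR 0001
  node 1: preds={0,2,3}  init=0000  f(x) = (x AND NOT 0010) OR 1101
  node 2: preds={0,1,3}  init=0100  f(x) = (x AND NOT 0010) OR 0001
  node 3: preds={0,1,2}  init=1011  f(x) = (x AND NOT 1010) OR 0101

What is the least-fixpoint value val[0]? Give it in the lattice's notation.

Iteration log — 8 steps:
  step 1. node 0  ⊔preds=0100  new=0101  old=0000  +wl: 
  step 2. node 1  ⊔preds=1111  new=1101  old=0000  +wl: 0
  step 3. node 2  ⊔preds=1111  new=1101  old=0100  +wl: 1
  step 4. node 3  ⊔preds=1101  new=1111  old=1011  +wl: 2
  step 5. node 0  ⊔preds=1101  new=1101  old=0101  +wl: 3
  step 6. node 1  ⊔preds=1111  new=1101  stable
  step 7. node 2  ⊔preds=1111  new=1101  stable
  step 8. node 3  ⊔preds=1101  new=1111  stable

Least fixpoint reached:
  node 0: 1101
  node 1: 1101
  node 2: 1101
  node 3: 1111

1101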